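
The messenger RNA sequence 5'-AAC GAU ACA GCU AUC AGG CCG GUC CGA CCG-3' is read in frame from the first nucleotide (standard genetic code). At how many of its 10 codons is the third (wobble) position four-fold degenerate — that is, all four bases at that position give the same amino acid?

6

Codon 1 AAC (Asn): third position 2-fold.
Codon 2 GAU (Asp): third position 2-fold.
Codon 3 ACA (Thr): third position 4-fold.
Codon 4 GCU (Ala): third position 4-fold.
Codon 5 AUC (Ile): third position 3-fold.
Codon 6 AGG (Arg): third position 2-fold.
Codon 7 CCG (Pro): third position 4-fold.
Codon 8 GUC (Val): third position 4-fold.
Codon 9 CGA (Arg): third position 4-fold.
Codon 10 CCG (Pro): third position 4-fold.
Four-fold degenerate third positions: 6.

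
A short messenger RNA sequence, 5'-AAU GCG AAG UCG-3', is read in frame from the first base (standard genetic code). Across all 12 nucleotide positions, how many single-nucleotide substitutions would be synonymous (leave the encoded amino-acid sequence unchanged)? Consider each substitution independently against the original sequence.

8

Codon 1 (AAU, Asn): 1 synonymous substitution.
Codon 2 (GCG, Ala): 3 synonymous substitutions.
Codon 3 (AAG, Lys): 1 synonymous substitution.
Codon 4 (UCG, Ser): 3 synonymous substitutions.
Total: 1 + 3 + 1 + 3 = 8.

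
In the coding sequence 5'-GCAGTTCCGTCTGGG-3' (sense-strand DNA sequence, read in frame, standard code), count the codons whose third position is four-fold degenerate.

Codon 1 GCA (Ala): third position 4-fold.
Codon 2 GTT (Val): third position 4-fold.
Codon 3 CCG (Pro): third position 4-fold.
Codon 4 TCT (Ser): third position 4-fold.
Codon 5 GGG (Gly): third position 4-fold.
Four-fold degenerate third positions: 5.

5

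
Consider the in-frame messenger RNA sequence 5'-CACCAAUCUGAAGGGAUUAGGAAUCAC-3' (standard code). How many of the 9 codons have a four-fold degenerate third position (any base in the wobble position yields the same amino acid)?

2

Codon 1 CAC (His): third position 2-fold.
Codon 2 CAA (Gln): third position 2-fold.
Codon 3 UCU (Ser): third position 4-fold.
Codon 4 GAA (Glu): third position 2-fold.
Codon 5 GGG (Gly): third position 4-fold.
Codon 6 AUU (Ile): third position 3-fold.
Codon 7 AGG (Arg): third position 2-fold.
Codon 8 AAU (Asn): third position 2-fold.
Codon 9 CAC (His): third position 2-fold.
Four-fold degenerate third positions: 2.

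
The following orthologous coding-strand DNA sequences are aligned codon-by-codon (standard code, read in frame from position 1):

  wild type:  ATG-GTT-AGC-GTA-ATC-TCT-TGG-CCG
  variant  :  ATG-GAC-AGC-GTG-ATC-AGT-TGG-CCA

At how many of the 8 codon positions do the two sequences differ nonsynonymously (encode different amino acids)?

1

Codon 1: ATG Met / ATG Met — identical.
Codon 2: GTT Val / GAC Asp — nonsynonymous.
Codon 3: AGC Ser / AGC Ser — identical.
Codon 4: GTA Val / GTG Val — synonymous.
Codon 5: ATC Ile / ATC Ile — identical.
Codon 6: TCT Ser / AGT Ser — synonymous.
Codon 7: TGG Trp / TGG Trp — identical.
Codon 8: CCG Pro / CCA Pro — synonymous.
Nonsynonymous differences: 1.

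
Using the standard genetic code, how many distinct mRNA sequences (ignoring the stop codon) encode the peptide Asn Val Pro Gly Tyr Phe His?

1024

Asn: 2 codons.
Val: 4 codons.
Pro: 4 codons.
Gly: 4 codons.
Tyr: 2 codons.
Phe: 2 codons.
His: 2 codons.
2 × 4 × 4 × 4 × 2 × 2 × 2 = 1024.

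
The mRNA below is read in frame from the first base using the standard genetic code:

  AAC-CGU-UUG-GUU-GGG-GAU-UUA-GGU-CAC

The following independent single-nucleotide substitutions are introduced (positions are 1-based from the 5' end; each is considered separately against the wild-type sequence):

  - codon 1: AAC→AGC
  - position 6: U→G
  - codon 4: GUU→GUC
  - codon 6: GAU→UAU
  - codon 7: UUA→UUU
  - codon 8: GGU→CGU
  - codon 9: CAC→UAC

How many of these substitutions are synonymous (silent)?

Codon 1: AAC (Asn) → AGC (Ser) — missense.
Codon 2: CGU (Arg) → CGG (Arg) — synonymous.
Codon 4: GUU (Val) → GUC (Val) — synonymous.
Codon 6: GAU (Asp) → UAU (Tyr) — missense.
Codon 7: UUA (Leu) → UUU (Phe) — missense.
Codon 8: GGU (Gly) → CGU (Arg) — missense.
Codon 9: CAC (His) → UAC (Tyr) — missense.
Synonymous: 2 of 7.

2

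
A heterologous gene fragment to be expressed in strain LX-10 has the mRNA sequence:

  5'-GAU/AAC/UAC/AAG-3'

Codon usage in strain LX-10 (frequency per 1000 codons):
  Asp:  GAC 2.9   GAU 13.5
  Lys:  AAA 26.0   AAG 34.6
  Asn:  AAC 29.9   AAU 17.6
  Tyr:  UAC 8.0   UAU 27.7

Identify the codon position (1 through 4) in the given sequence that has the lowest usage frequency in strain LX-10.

Codon 1 GAU (Asp): 13.5 per 1000.
Codon 2 AAC (Asn): 29.9 per 1000.
Codon 3 UAC (Tyr): 8.0 per 1000.
Codon 4 AAG (Lys): 34.6 per 1000.
Lowest frequency is 8.0 at codon 3.

3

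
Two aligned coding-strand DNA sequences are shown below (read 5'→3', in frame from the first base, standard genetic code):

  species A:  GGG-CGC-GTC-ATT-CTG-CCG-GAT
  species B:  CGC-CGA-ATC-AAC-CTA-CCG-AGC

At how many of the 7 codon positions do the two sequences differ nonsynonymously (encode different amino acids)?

4

Codon 1: GGG Gly / CGC Arg — nonsynonymous.
Codon 2: CGC Arg / CGA Arg — synonymous.
Codon 3: GTC Val / ATC Ile — nonsynonymous.
Codon 4: ATT Ile / AAC Asn — nonsynonymous.
Codon 5: CTG Leu / CTA Leu — synonymous.
Codon 6: CCG Pro / CCG Pro — identical.
Codon 7: GAT Asp / AGC Ser — nonsynonymous.
Nonsynonymous differences: 4.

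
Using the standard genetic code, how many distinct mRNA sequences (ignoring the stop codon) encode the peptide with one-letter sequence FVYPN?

Phe: 2 codons.
Val: 4 codons.
Tyr: 2 codons.
Pro: 4 codons.
Asn: 2 codons.
2 × 4 × 2 × 4 × 2 = 128.

128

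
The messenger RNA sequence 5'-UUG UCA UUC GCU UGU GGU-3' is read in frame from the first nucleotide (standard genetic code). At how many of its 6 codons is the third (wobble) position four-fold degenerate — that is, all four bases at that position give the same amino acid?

Codon 1 UUG (Leu): third position 2-fold.
Codon 2 UCA (Ser): third position 4-fold.
Codon 3 UUC (Phe): third position 2-fold.
Codon 4 GCU (Ala): third position 4-fold.
Codon 5 UGU (Cys): third position 2-fold.
Codon 6 GGU (Gly): third position 4-fold.
Four-fold degenerate third positions: 3.

3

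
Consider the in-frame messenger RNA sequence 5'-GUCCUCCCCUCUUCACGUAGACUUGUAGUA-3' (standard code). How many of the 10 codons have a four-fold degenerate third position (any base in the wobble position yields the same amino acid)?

9

Codon 1 GUC (Val): third position 4-fold.
Codon 2 CUC (Leu): third position 4-fold.
Codon 3 CCC (Pro): third position 4-fold.
Codon 4 UCU (Ser): third position 4-fold.
Codon 5 UCA (Ser): third position 4-fold.
Codon 6 CGU (Arg): third position 4-fold.
Codon 7 AGA (Arg): third position 2-fold.
Codon 8 CUU (Leu): third position 4-fold.
Codon 9 GUA (Val): third position 4-fold.
Codon 10 GUA (Val): third position 4-fold.
Four-fold degenerate third positions: 9.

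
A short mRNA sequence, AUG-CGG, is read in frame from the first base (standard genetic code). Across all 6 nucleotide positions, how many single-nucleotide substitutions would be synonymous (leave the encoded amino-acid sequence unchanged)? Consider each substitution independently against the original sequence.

Codon 1 (AUG, Met): 0 synonymous substitutions.
Codon 2 (CGG, Arg): 4 synonymous substitutions.
Total: 0 + 4 = 4.

4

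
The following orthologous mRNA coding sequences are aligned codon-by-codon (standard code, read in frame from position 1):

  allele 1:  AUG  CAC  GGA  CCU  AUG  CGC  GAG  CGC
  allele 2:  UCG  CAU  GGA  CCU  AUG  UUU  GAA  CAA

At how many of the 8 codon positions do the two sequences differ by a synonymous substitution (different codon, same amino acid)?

2

Codon 1: AUG Met / UCG Ser — nonsynonymous.
Codon 2: CAC His / CAU His — synonymous.
Codon 3: GGA Gly / GGA Gly — identical.
Codon 4: CCU Pro / CCU Pro — identical.
Codon 5: AUG Met / AUG Met — identical.
Codon 6: CGC Arg / UUU Phe — nonsynonymous.
Codon 7: GAG Glu / GAA Glu — synonymous.
Codon 8: CGC Arg / CAA Gln — nonsynonymous.
Synonymous differences: 2.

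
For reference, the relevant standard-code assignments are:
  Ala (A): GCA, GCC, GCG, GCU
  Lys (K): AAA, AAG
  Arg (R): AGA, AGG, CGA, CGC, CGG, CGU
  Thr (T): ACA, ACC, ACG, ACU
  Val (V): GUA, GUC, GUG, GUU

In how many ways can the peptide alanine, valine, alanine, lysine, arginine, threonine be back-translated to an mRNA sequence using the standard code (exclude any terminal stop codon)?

3072

Ala: 4 codons.
Val: 4 codons.
Ala: 4 codons.
Lys: 2 codons.
Arg: 6 codons.
Thr: 4 codons.
4 × 4 × 4 × 2 × 6 × 4 = 3072.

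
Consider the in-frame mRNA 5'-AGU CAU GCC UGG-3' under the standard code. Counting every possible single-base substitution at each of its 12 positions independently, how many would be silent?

Codon 1 (AGU, Ser): 1 synonymous substitution.
Codon 2 (CAU, His): 1 synonymous substitution.
Codon 3 (GCC, Ala): 3 synonymous substitutions.
Codon 4 (UGG, Trp): 0 synonymous substitutions.
Total: 1 + 1 + 3 + 0 = 5.

5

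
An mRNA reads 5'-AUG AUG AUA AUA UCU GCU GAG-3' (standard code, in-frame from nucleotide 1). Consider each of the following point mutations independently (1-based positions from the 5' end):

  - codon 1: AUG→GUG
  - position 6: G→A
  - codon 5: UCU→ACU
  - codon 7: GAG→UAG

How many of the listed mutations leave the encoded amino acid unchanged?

0

Codon 1: AUG (Met) → GUG (Val) — missense.
Codon 2: AUG (Met) → AUA (Ile) — missense.
Codon 5: UCU (Ser) → ACU (Thr) — missense.
Codon 7: GAG (Glu) → UAG (Stop) — nonsense.
Synonymous: 0 of 4.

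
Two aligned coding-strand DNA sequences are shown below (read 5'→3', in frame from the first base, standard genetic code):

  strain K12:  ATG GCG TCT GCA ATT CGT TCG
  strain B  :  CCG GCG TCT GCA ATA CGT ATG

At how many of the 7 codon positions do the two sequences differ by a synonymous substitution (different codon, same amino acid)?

Codon 1: ATG Met / CCG Pro — nonsynonymous.
Codon 2: GCG Ala / GCG Ala — identical.
Codon 3: TCT Ser / TCT Ser — identical.
Codon 4: GCA Ala / GCA Ala — identical.
Codon 5: ATT Ile / ATA Ile — synonymous.
Codon 6: CGT Arg / CGT Arg — identical.
Codon 7: TCG Ser / ATG Met — nonsynonymous.
Synonymous differences: 1.

1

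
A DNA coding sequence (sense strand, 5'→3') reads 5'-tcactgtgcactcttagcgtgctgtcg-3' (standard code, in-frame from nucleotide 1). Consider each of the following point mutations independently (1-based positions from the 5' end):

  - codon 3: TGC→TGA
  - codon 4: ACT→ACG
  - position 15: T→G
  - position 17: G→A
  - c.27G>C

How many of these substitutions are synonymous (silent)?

Codon 3: TGC (Cys) → TGA (Stop) — nonsense.
Codon 4: ACT (Thr) → ACG (Thr) — synonymous.
Codon 5: CTT (Leu) → CTG (Leu) — synonymous.
Codon 6: AGC (Ser) → AAC (Asn) — missense.
Codon 9: TCG (Ser) → TCC (Ser) — synonymous.
Synonymous: 3 of 5.

3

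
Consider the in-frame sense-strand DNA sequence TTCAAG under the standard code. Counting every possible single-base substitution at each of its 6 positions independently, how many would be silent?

Codon 1 (TTC, Phe): 1 synonymous substitution.
Codon 2 (AAG, Lys): 1 synonymous substitution.
Total: 1 + 1 = 2.

2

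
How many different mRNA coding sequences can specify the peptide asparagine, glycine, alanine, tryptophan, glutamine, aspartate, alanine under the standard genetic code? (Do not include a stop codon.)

Asn: 2 codons.
Gly: 4 codons.
Ala: 4 codons.
Trp: 1 codon.
Gln: 2 codons.
Asp: 2 codons.
Ala: 4 codons.
2 × 4 × 4 × 1 × 2 × 2 × 4 = 512.

512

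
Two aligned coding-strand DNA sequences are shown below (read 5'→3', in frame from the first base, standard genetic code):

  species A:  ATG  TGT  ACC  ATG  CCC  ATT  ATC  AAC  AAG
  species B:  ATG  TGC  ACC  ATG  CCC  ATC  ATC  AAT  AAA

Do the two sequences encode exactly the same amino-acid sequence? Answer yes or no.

yes

Codon 1: ATG Met / ATG Met — identical.
Codon 2: TGT Cys / TGC Cys — synonymous.
Codon 3: ACC Thr / ACC Thr — identical.
Codon 4: ATG Met / ATG Met — identical.
Codon 5: CCC Pro / CCC Pro — identical.
Codon 6: ATT Ile / ATC Ile — synonymous.
Codon 7: ATC Ile / ATC Ile — identical.
Codon 8: AAC Asn / AAT Asn — synonymous.
Codon 9: AAG Lys / AAA Lys — synonymous.
Nonsynonymous differences: 0 → same protein.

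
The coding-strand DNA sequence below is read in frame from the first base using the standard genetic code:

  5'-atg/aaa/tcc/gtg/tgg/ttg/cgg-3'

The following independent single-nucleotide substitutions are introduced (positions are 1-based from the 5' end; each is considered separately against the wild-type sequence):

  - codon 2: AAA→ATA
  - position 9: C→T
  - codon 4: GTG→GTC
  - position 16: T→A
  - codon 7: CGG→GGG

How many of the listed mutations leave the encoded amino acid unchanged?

Codon 2: AAA (Lys) → ATA (Ile) — missense.
Codon 3: TCC (Ser) → TCT (Ser) — synonymous.
Codon 4: GTG (Val) → GTC (Val) — synonymous.
Codon 6: TTG (Leu) → ATG (Met) — missense.
Codon 7: CGG (Arg) → GGG (Gly) — missense.
Synonymous: 2 of 5.

2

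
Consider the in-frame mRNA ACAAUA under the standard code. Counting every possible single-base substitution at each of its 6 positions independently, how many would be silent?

5

Codon 1 (ACA, Thr): 3 synonymous substitutions.
Codon 2 (AUA, Ile): 2 synonymous substitutions.
Total: 3 + 2 = 5.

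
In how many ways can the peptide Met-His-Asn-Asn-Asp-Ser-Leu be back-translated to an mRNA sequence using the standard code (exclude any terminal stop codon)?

Met: 1 codon.
His: 2 codons.
Asn: 2 codons.
Asn: 2 codons.
Asp: 2 codons.
Ser: 6 codons.
Leu: 6 codons.
1 × 2 × 2 × 2 × 2 × 6 × 6 = 576.

576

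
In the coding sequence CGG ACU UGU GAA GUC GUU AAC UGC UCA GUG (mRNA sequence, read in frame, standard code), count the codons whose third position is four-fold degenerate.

6

Codon 1 CGG (Arg): third position 4-fold.
Codon 2 ACU (Thr): third position 4-fold.
Codon 3 UGU (Cys): third position 2-fold.
Codon 4 GAA (Glu): third position 2-fold.
Codon 5 GUC (Val): third position 4-fold.
Codon 6 GUU (Val): third position 4-fold.
Codon 7 AAC (Asn): third position 2-fold.
Codon 8 UGC (Cys): third position 2-fold.
Codon 9 UCA (Ser): third position 4-fold.
Codon 10 GUG (Val): third position 4-fold.
Four-fold degenerate third positions: 6.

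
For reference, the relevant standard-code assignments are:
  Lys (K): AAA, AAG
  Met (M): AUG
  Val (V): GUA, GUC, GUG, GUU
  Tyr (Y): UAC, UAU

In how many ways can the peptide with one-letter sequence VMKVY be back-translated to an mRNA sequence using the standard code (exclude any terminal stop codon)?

64

Val: 4 codons.
Met: 1 codon.
Lys: 2 codons.
Val: 4 codons.
Tyr: 2 codons.
4 × 1 × 2 × 4 × 2 = 64.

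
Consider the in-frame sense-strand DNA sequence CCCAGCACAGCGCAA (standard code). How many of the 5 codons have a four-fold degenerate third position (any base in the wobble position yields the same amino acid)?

Codon 1 CCC (Pro): third position 4-fold.
Codon 2 AGC (Ser): third position 2-fold.
Codon 3 ACA (Thr): third position 4-fold.
Codon 4 GCG (Ala): third position 4-fold.
Codon 5 CAA (Gln): third position 2-fold.
Four-fold degenerate third positions: 3.

3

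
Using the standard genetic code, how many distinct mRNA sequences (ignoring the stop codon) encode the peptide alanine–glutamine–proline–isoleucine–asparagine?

192

Ala: 4 codons.
Gln: 2 codons.
Pro: 4 codons.
Ile: 3 codons.
Asn: 2 codons.
4 × 2 × 4 × 3 × 2 = 192.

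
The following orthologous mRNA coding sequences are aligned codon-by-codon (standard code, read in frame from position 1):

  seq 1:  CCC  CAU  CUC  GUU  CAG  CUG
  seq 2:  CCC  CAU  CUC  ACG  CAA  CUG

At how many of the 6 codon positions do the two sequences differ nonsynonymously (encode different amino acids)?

Codon 1: CCC Pro / CCC Pro — identical.
Codon 2: CAU His / CAU His — identical.
Codon 3: CUC Leu / CUC Leu — identical.
Codon 4: GUU Val / ACG Thr — nonsynonymous.
Codon 5: CAG Gln / CAA Gln — synonymous.
Codon 6: CUG Leu / CUG Leu — identical.
Nonsynonymous differences: 1.

1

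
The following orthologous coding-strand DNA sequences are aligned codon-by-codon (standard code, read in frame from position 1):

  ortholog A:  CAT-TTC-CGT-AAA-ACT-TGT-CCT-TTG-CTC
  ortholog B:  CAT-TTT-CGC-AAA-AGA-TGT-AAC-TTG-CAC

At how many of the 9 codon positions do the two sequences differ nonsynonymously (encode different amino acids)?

3

Codon 1: CAT His / CAT His — identical.
Codon 2: TTC Phe / TTT Phe — synonymous.
Codon 3: CGT Arg / CGC Arg — synonymous.
Codon 4: AAA Lys / AAA Lys — identical.
Codon 5: ACT Thr / AGA Arg — nonsynonymous.
Codon 6: TGT Cys / TGT Cys — identical.
Codon 7: CCT Pro / AAC Asn — nonsynonymous.
Codon 8: TTG Leu / TTG Leu — identical.
Codon 9: CTC Leu / CAC His — nonsynonymous.
Nonsynonymous differences: 3.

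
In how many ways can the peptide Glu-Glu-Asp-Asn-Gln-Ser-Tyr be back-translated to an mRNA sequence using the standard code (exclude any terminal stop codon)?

384

Glu: 2 codons.
Glu: 2 codons.
Asp: 2 codons.
Asn: 2 codons.
Gln: 2 codons.
Ser: 6 codons.
Tyr: 2 codons.
2 × 2 × 2 × 2 × 2 × 6 × 2 = 384.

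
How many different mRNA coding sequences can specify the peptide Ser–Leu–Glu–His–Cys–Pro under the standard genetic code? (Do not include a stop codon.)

Ser: 6 codons.
Leu: 6 codons.
Glu: 2 codons.
His: 2 codons.
Cys: 2 codons.
Pro: 4 codons.
6 × 6 × 2 × 2 × 2 × 4 = 1152.

1152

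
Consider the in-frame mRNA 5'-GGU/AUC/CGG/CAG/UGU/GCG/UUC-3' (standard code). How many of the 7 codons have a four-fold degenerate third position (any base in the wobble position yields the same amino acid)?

Codon 1 GGU (Gly): third position 4-fold.
Codon 2 AUC (Ile): third position 3-fold.
Codon 3 CGG (Arg): third position 4-fold.
Codon 4 CAG (Gln): third position 2-fold.
Codon 5 UGU (Cys): third position 2-fold.
Codon 6 GCG (Ala): third position 4-fold.
Codon 7 UUC (Phe): third position 2-fold.
Four-fold degenerate third positions: 3.

3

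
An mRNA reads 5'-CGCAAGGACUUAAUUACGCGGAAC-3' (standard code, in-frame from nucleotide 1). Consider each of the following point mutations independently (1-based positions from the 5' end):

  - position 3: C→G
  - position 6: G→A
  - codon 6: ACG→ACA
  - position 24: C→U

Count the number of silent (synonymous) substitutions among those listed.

4

Codon 1: CGC (Arg) → CGG (Arg) — synonymous.
Codon 2: AAG (Lys) → AAA (Lys) — synonymous.
Codon 6: ACG (Thr) → ACA (Thr) — synonymous.
Codon 8: AAC (Asn) → AAU (Asn) — synonymous.
Synonymous: 4 of 4.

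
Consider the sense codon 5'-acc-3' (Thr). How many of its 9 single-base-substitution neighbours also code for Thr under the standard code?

3

Position 1: none → 0 synonymous.
Position 2: none → 0 synonymous.
Position 3: ACU, ACA, ACG → 3 synonymous.
Total: 0 + 0 + 3 = 3.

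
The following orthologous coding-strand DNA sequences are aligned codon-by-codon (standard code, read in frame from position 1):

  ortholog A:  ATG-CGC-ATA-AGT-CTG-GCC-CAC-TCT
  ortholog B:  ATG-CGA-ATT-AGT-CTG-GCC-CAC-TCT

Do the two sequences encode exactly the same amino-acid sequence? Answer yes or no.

yes

Codon 1: ATG Met / ATG Met — identical.
Codon 2: CGC Arg / CGA Arg — synonymous.
Codon 3: ATA Ile / ATT Ile — synonymous.
Codon 4: AGT Ser / AGT Ser — identical.
Codon 5: CTG Leu / CTG Leu — identical.
Codon 6: GCC Ala / GCC Ala — identical.
Codon 7: CAC His / CAC His — identical.
Codon 8: TCT Ser / TCT Ser — identical.
Nonsynonymous differences: 0 → same protein.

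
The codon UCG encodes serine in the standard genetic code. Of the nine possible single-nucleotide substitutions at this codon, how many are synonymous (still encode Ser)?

3

Position 1: none → 0 synonymous.
Position 2: none → 0 synonymous.
Position 3: UCU, UCC, UCA → 3 synonymous.
Total: 0 + 0 + 3 = 3.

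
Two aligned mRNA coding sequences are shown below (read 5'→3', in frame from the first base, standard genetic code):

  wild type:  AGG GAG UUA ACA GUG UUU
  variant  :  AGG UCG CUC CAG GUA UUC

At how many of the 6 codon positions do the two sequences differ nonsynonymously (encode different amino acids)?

2

Codon 1: AGG Arg / AGG Arg — identical.
Codon 2: GAG Glu / UCG Ser — nonsynonymous.
Codon 3: UUA Leu / CUC Leu — synonymous.
Codon 4: ACA Thr / CAG Gln — nonsynonymous.
Codon 5: GUG Val / GUA Val — synonymous.
Codon 6: UUU Phe / UUC Phe — synonymous.
Nonsynonymous differences: 2.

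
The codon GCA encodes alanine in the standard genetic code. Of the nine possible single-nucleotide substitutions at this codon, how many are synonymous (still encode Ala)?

3

Position 1: none → 0 synonymous.
Position 2: none → 0 synonymous.
Position 3: GCU, GCC, GCG → 3 synonymous.
Total: 0 + 0 + 3 = 3.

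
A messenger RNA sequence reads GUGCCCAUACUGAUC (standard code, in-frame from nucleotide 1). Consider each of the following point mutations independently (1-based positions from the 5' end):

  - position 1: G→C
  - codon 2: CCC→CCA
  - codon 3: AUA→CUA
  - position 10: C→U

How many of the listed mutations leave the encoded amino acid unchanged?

Codon 1: GUG (Val) → CUG (Leu) — missense.
Codon 2: CCC (Pro) → CCA (Pro) — synonymous.
Codon 3: AUA (Ile) → CUA (Leu) — missense.
Codon 4: CUG (Leu) → UUG (Leu) — synonymous.
Synonymous: 2 of 4.

2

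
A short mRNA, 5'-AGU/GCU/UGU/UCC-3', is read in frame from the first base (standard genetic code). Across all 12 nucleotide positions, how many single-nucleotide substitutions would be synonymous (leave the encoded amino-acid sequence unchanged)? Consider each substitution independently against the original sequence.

Codon 1 (AGU, Ser): 1 synonymous substitution.
Codon 2 (GCU, Ala): 3 synonymous substitutions.
Codon 3 (UGU, Cys): 1 synonymous substitution.
Codon 4 (UCC, Ser): 3 synonymous substitutions.
Total: 1 + 3 + 1 + 3 = 8.

8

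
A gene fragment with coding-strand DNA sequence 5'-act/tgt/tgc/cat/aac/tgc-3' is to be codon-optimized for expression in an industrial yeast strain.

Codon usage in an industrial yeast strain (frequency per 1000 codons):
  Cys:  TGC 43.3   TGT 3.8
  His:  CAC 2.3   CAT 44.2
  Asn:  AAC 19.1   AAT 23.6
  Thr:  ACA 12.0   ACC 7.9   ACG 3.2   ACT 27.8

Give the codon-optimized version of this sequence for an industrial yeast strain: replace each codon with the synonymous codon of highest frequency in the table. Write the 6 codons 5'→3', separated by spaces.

ACT TGC TGC CAT AAT TGC

Codon 1 (Thr): best is ACT at 27.8.
Codon 2 (Cys): best is TGC at 43.3.
Codon 3 (Cys): best is TGC at 43.3.
Codon 4 (His): best is CAT at 44.2.
Codon 5 (Asn): best is AAT at 23.6.
Codon 6 (Cys): best is TGC at 43.3.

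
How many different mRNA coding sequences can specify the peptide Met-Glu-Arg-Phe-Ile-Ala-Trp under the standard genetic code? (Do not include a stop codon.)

Met: 1 codon.
Glu: 2 codons.
Arg: 6 codons.
Phe: 2 codons.
Ile: 3 codons.
Ala: 4 codons.
Trp: 1 codon.
1 × 2 × 6 × 2 × 3 × 4 × 1 = 288.

288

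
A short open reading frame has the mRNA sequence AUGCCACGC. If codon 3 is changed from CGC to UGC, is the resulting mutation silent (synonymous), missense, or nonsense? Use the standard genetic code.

missense

Position 7 falls in codon 3: CGC → Arg.
After the substitution the codon is UGC → Cys.
Arg ≠ Cys, so this is a missense mutation.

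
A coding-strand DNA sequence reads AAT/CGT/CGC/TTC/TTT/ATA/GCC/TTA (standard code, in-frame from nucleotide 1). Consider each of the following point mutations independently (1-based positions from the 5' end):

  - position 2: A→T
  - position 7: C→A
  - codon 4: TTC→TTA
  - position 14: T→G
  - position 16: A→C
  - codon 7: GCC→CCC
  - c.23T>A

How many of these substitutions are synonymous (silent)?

Codon 1: AAT (Asn) → ATT (Ile) — missense.
Codon 3: CGC (Arg) → AGC (Ser) — missense.
Codon 4: TTC (Phe) → TTA (Leu) — missense.
Codon 5: TTT (Phe) → TGT (Cys) — missense.
Codon 6: ATA (Ile) → CTA (Leu) — missense.
Codon 7: GCC (Ala) → CCC (Pro) — missense.
Codon 8: TTA (Leu) → TAA (Stop) — nonsense.
Synonymous: 0 of 7.

0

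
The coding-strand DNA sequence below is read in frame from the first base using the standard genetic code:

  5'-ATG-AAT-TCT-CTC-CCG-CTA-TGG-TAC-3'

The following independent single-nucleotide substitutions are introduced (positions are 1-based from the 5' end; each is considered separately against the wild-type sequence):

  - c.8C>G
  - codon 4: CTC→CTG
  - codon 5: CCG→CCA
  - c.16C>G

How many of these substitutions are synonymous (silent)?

Codon 3: TCT (Ser) → TGT (Cys) — missense.
Codon 4: CTC (Leu) → CTG (Leu) — synonymous.
Codon 5: CCG (Pro) → CCA (Pro) — synonymous.
Codon 6: CTA (Leu) → GTA (Val) — missense.
Synonymous: 2 of 4.

2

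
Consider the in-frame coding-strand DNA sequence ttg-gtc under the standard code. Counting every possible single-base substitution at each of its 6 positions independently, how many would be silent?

5

Codon 1 (TTG, Leu): 2 synonymous substitutions.
Codon 2 (GTC, Val): 3 synonymous substitutions.
Total: 2 + 3 = 5.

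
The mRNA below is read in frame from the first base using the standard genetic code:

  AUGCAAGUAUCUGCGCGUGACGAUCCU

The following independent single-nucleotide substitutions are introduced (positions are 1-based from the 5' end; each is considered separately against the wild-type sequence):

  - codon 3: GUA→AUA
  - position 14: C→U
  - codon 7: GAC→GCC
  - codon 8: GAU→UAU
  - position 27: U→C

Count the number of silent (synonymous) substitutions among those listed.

Codon 3: GUA (Val) → AUA (Ile) — missense.
Codon 5: GCG (Ala) → GUG (Val) — missense.
Codon 7: GAC (Asp) → GCC (Ala) — missense.
Codon 8: GAU (Asp) → UAU (Tyr) — missense.
Codon 9: CCU (Pro) → CCC (Pro) — synonymous.
Synonymous: 1 of 5.

1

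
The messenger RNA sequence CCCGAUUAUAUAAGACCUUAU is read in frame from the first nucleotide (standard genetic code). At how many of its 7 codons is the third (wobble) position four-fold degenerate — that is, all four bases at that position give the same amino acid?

Codon 1 CCC (Pro): third position 4-fold.
Codon 2 GAU (Asp): third position 2-fold.
Codon 3 UAU (Tyr): third position 2-fold.
Codon 4 AUA (Ile): third position 3-fold.
Codon 5 AGA (Arg): third position 2-fold.
Codon 6 CCU (Pro): third position 4-fold.
Codon 7 UAU (Tyr): third position 2-fold.
Four-fold degenerate third positions: 2.

2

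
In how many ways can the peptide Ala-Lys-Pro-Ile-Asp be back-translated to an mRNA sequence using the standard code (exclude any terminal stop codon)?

192

Ala: 4 codons.
Lys: 2 codons.
Pro: 4 codons.
Ile: 3 codons.
Asp: 2 codons.
4 × 2 × 4 × 3 × 2 = 192.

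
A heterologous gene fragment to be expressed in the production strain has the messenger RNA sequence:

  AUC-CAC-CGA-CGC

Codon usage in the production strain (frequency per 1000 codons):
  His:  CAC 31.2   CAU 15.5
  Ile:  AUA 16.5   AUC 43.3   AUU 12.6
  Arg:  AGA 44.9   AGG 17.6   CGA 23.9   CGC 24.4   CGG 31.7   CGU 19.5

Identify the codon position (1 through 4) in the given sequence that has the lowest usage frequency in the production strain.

3

Codon 1 AUC (Ile): 43.3 per 1000.
Codon 2 CAC (His): 31.2 per 1000.
Codon 3 CGA (Arg): 23.9 per 1000.
Codon 4 CGC (Arg): 24.4 per 1000.
Lowest frequency is 23.9 at codon 3.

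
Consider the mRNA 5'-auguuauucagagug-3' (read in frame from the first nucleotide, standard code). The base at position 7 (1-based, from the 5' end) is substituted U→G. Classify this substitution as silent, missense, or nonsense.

Position 7 falls in codon 3: UUC → Phe.
After the substitution the codon is GUC → Val.
Phe ≠ Val, so this is a missense mutation.

missense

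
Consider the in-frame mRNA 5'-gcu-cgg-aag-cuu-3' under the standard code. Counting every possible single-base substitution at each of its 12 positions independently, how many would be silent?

Codon 1 (GCU, Ala): 3 synonymous substitutions.
Codon 2 (CGG, Arg): 4 synonymous substitutions.
Codon 3 (AAG, Lys): 1 synonymous substitution.
Codon 4 (CUU, Leu): 3 synonymous substitutions.
Total: 3 + 4 + 1 + 3 = 11.

11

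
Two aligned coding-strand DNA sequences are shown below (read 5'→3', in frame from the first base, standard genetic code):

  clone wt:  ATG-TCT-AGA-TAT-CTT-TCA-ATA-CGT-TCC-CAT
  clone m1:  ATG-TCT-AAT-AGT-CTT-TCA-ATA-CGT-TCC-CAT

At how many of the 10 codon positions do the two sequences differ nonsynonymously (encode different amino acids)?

Codon 1: ATG Met / ATG Met — identical.
Codon 2: TCT Ser / TCT Ser — identical.
Codon 3: AGA Arg / AAT Asn — nonsynonymous.
Codon 4: TAT Tyr / AGT Ser — nonsynonymous.
Codon 5: CTT Leu / CTT Leu — identical.
Codon 6: TCA Ser / TCA Ser — identical.
Codon 7: ATA Ile / ATA Ile — identical.
Codon 8: CGT Arg / CGT Arg — identical.
Codon 9: TCC Ser / TCC Ser — identical.
Codon 10: CAT His / CAT His — identical.
Nonsynonymous differences: 2.

2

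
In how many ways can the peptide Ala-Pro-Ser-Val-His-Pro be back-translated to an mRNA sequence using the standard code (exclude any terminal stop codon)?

Ala: 4 codons.
Pro: 4 codons.
Ser: 6 codons.
Val: 4 codons.
His: 2 codons.
Pro: 4 codons.
4 × 4 × 6 × 4 × 2 × 4 = 3072.

3072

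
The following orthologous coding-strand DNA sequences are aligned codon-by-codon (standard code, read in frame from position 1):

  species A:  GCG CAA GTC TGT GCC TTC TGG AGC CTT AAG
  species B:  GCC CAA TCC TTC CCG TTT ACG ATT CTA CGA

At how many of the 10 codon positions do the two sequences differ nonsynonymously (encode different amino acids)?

Codon 1: GCG Ala / GCC Ala — synonymous.
Codon 2: CAA Gln / CAA Gln — identical.
Codon 3: GTC Val / TCC Ser — nonsynonymous.
Codon 4: TGT Cys / TTC Phe — nonsynonymous.
Codon 5: GCC Ala / CCG Pro — nonsynonymous.
Codon 6: TTC Phe / TTT Phe — synonymous.
Codon 7: TGG Trp / ACG Thr — nonsynonymous.
Codon 8: AGC Ser / ATT Ile — nonsynonymous.
Codon 9: CTT Leu / CTA Leu — synonymous.
Codon 10: AAG Lys / CGA Arg — nonsynonymous.
Nonsynonymous differences: 6.

6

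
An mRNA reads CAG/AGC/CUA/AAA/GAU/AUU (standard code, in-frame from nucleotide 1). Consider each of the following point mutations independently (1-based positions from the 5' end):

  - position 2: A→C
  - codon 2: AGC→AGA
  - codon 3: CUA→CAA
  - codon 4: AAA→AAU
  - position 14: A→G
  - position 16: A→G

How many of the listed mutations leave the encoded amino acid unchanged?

Codon 1: CAG (Gln) → CCG (Pro) — missense.
Codon 2: AGC (Ser) → AGA (Arg) — missense.
Codon 3: CUA (Leu) → CAA (Gln) — missense.
Codon 4: AAA (Lys) → AAU (Asn) — missense.
Codon 5: GAU (Asp) → GGU (Gly) — missense.
Codon 6: AUU (Ile) → GUU (Val) — missense.
Synonymous: 0 of 6.

0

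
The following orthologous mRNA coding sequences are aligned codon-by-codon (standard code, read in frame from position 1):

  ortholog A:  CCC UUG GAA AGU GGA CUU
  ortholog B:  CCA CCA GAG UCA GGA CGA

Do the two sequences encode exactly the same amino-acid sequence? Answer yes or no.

no

Codon 1: CCC Pro / CCA Pro — synonymous.
Codon 2: UUG Leu / CCA Pro — nonsynonymous.
Codon 3: GAA Glu / GAG Glu — synonymous.
Codon 4: AGU Ser / UCA Ser — synonymous.
Codon 5: GGA Gly / GGA Gly — identical.
Codon 6: CUU Leu / CGA Arg — nonsynonymous.
Nonsynonymous differences: 2 → different protein.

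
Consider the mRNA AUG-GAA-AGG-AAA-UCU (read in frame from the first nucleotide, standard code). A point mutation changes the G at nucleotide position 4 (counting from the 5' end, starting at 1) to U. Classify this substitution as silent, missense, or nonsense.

Position 4 falls in codon 2: GAA → Glu.
After the substitution the codon is UAA → Stop.
The new codon is a stop codon, so this is a nonsense mutation.

nonsense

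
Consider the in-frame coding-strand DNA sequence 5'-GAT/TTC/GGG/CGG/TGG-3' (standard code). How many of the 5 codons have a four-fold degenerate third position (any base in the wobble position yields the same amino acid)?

Codon 1 GAT (Asp): third position 2-fold.
Codon 2 TTC (Phe): third position 2-fold.
Codon 3 GGG (Gly): third position 4-fold.
Codon 4 CGG (Arg): third position 4-fold.
Codon 5 TGG (Trp): third position 1-fold.
Four-fold degenerate third positions: 2.

2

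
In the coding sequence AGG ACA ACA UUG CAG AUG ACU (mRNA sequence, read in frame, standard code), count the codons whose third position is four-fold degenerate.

3

Codon 1 AGG (Arg): third position 2-fold.
Codon 2 ACA (Thr): third position 4-fold.
Codon 3 ACA (Thr): third position 4-fold.
Codon 4 UUG (Leu): third position 2-fold.
Codon 5 CAG (Gln): third position 2-fold.
Codon 6 AUG (Met): third position 1-fold.
Codon 7 ACU (Thr): third position 4-fold.
Four-fold degenerate third positions: 3.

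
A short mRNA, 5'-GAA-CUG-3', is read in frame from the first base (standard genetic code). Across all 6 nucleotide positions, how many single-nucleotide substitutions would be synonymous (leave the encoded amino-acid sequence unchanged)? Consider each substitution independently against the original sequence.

Codon 1 (GAA, Glu): 1 synonymous substitution.
Codon 2 (CUG, Leu): 4 synonymous substitutions.
Total: 1 + 4 = 5.

5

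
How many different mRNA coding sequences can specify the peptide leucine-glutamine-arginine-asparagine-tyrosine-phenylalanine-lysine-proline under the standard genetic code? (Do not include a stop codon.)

4608

Leu: 6 codons.
Gln: 2 codons.
Arg: 6 codons.
Asn: 2 codons.
Tyr: 2 codons.
Phe: 2 codons.
Lys: 2 codons.
Pro: 4 codons.
6 × 2 × 6 × 2 × 2 × 2 × 2 × 4 = 4608.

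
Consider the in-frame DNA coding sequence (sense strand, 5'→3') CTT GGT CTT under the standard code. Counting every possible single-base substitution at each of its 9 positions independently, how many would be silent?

9

Codon 1 (CTT, Leu): 3 synonymous substitutions.
Codon 2 (GGT, Gly): 3 synonymous substitutions.
Codon 3 (CTT, Leu): 3 synonymous substitutions.
Total: 3 + 3 + 3 = 9.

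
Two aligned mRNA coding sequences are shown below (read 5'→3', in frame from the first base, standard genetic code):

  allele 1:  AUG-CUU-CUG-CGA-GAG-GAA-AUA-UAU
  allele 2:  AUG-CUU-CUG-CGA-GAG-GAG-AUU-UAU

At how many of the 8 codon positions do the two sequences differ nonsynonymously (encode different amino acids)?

0

Codon 1: AUG Met / AUG Met — identical.
Codon 2: CUU Leu / CUU Leu — identical.
Codon 3: CUG Leu / CUG Leu — identical.
Codon 4: CGA Arg / CGA Arg — identical.
Codon 5: GAG Glu / GAG Glu — identical.
Codon 6: GAA Glu / GAG Glu — synonymous.
Codon 7: AUA Ile / AUU Ile — synonymous.
Codon 8: UAU Tyr / UAU Tyr — identical.
Nonsynonymous differences: 0.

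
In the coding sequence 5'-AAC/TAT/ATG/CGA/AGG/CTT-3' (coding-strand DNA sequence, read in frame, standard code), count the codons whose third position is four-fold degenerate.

2

Codon 1 AAC (Asn): third position 2-fold.
Codon 2 TAT (Tyr): third position 2-fold.
Codon 3 ATG (Met): third position 1-fold.
Codon 4 CGA (Arg): third position 4-fold.
Codon 5 AGG (Arg): third position 2-fold.
Codon 6 CTT (Leu): third position 4-fold.
Four-fold degenerate third positions: 2.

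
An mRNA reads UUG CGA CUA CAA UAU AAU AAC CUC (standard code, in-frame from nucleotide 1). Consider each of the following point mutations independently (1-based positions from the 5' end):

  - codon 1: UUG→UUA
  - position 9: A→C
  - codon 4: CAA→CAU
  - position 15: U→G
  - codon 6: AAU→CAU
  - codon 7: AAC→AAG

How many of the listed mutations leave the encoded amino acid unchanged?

Codon 1: UUG (Leu) → UUA (Leu) — synonymous.
Codon 3: CUA (Leu) → CUC (Leu) — synonymous.
Codon 4: CAA (Gln) → CAU (His) — missense.
Codon 5: UAU (Tyr) → UAG (Stop) — nonsense.
Codon 6: AAU (Asn) → CAU (His) — missense.
Codon 7: AAC (Asn) → AAG (Lys) — missense.
Synonymous: 2 of 6.

2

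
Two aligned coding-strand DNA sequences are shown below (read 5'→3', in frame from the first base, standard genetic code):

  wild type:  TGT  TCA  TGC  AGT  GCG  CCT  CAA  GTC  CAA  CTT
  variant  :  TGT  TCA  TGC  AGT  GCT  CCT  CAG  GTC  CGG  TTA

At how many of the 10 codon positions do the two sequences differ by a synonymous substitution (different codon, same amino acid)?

3

Codon 1: TGT Cys / TGT Cys — identical.
Codon 2: TCA Ser / TCA Ser — identical.
Codon 3: TGC Cys / TGC Cys — identical.
Codon 4: AGT Ser / AGT Ser — identical.
Codon 5: GCG Ala / GCT Ala — synonymous.
Codon 6: CCT Pro / CCT Pro — identical.
Codon 7: CAA Gln / CAG Gln — synonymous.
Codon 8: GTC Val / GTC Val — identical.
Codon 9: CAA Gln / CGG Arg — nonsynonymous.
Codon 10: CTT Leu / TTA Leu — synonymous.
Synonymous differences: 3.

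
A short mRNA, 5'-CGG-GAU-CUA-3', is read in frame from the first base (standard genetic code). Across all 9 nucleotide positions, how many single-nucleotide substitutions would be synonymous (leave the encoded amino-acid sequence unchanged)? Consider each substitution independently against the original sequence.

9

Codon 1 (CGG, Arg): 4 synonymous substitutions.
Codon 2 (GAU, Asp): 1 synonymous substitution.
Codon 3 (CUA, Leu): 4 synonymous substitutions.
Total: 4 + 1 + 4 = 9.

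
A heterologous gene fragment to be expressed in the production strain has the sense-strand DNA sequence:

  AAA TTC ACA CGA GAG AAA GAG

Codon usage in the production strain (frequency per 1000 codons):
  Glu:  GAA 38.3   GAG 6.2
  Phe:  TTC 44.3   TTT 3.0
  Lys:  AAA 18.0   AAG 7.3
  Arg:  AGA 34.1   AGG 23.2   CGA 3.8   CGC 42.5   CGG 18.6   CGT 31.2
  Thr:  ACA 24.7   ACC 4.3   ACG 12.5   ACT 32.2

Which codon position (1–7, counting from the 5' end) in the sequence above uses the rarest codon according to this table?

4

Codon 1 AAA (Lys): 18.0 per 1000.
Codon 2 TTC (Phe): 44.3 per 1000.
Codon 3 ACA (Thr): 24.7 per 1000.
Codon 4 CGA (Arg): 3.8 per 1000.
Codon 5 GAG (Glu): 6.2 per 1000.
Codon 6 AAA (Lys): 18.0 per 1000.
Codon 7 GAG (Glu): 6.2 per 1000.
Lowest frequency is 3.8 at codon 4.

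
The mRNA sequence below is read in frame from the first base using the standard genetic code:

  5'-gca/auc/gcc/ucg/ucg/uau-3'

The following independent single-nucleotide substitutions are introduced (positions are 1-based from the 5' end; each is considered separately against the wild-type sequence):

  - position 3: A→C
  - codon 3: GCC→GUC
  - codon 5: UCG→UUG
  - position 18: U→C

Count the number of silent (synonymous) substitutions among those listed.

Codon 1: GCA (Ala) → GCC (Ala) — synonymous.
Codon 3: GCC (Ala) → GUC (Val) — missense.
Codon 5: UCG (Ser) → UUG (Leu) — missense.
Codon 6: UAU (Tyr) → UAC (Tyr) — synonymous.
Synonymous: 2 of 4.

2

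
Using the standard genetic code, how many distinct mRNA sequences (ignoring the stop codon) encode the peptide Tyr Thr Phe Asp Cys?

64

Tyr: 2 codons.
Thr: 4 codons.
Phe: 2 codons.
Asp: 2 codons.
Cys: 2 codons.
2 × 4 × 2 × 2 × 2 = 64.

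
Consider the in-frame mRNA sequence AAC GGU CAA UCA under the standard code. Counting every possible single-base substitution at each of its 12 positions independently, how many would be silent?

8

Codon 1 (AAC, Asn): 1 synonymous substitution.
Codon 2 (GGU, Gly): 3 synonymous substitutions.
Codon 3 (CAA, Gln): 1 synonymous substitution.
Codon 4 (UCA, Ser): 3 synonymous substitutions.
Total: 1 + 3 + 1 + 3 = 8.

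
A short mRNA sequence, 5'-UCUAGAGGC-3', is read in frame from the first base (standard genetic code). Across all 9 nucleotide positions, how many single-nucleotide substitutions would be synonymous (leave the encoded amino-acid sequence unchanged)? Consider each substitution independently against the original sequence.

8

Codon 1 (UCU, Ser): 3 synonymous substitutions.
Codon 2 (AGA, Arg): 2 synonymous substitutions.
Codon 3 (GGC, Gly): 3 synonymous substitutions.
Total: 3 + 2 + 3 = 8.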